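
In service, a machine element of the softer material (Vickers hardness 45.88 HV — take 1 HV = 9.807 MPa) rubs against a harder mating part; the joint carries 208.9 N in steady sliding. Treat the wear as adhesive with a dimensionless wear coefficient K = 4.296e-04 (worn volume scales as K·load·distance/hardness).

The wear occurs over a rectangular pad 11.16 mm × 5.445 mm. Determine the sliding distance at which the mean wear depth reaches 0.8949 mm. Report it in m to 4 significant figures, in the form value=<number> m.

All working math runs at full precision — the intermediates are printed rounded — a lone final rounding to 4 significant digits.
Hardness H = 45.88 HV × 9.807 MPa/HV = 449.9 MPa = 4.499e+08 Pa.
Pad sides 11.16 mm × 5.445 mm = 0.01116 m × 0.005445 m. Contact area A = 0.01116 m × 0.005445 m = 6.077e-05 m².
Depth limit h_lim = 0.8949 mm = 8.949e-04 m.
As SI base values: W = 208.9 N, H = 4.499e+08 Pa, K = 4.296e-04.
Volume at the limit: V_lim = h_lim·A = 8.949e-04 · 6.077e-05 = 5.438e-08 m³.
Inverting, life L = V_lim·H/(K·W) = 5.438e-08 · 4.499e+08 / (4.296e-04 · 208.9) = 272.6 m.

value=272.6 m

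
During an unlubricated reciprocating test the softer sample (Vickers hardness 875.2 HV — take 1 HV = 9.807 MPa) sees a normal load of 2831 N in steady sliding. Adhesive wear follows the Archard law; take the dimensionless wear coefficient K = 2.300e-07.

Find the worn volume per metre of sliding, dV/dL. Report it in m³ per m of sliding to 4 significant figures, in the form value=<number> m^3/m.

Every step maintains full float precision; the intermediates appear rounded, and one final rounding, at 4 significant figures.
Convert: Hardness H = 875.2 HV × 9.807 MPa/HV = 8583 MPa = 8.583e+09 Pa.
Expressed in SI base units: W = 2831 N, H = 8.583e+09 Pa, K = 2.300e-07.
Sliding wear rate dV/dL = K·W/H (independent of L): 2.300e-07 · 2831 / 8.583e+09 = 7.586e-14 m³/m.

value=7.586e-14 m^3/m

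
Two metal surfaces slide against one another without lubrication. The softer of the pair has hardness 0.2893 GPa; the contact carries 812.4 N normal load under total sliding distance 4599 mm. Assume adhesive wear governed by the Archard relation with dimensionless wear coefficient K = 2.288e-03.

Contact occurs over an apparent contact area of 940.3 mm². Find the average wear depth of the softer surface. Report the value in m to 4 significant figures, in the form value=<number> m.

value=3.142e-05 m

The computation holds full precision. Quoted intermediates are rounded, and a single final rounding to four significant figures.
Path length L = 4599 mm = 4.599 m.
Hardness H = 0.2893 GPa = 2.893e+08 Pa.
Contact area A = 940.3 mm² = 9.403e-04 m².
In SI base units: W = 812.4 N, H = 2.893e+08 Pa, K = 2.288e-03.
Apply Archard: V = K·W·L/H = 2.288e-03 · 812.4 · 4.599 / 2.893e+08 = 2.955e-08 m³.
Average depth h = V/A = 2.955e-08 / 9.403e-04 = 3.142e-05 m.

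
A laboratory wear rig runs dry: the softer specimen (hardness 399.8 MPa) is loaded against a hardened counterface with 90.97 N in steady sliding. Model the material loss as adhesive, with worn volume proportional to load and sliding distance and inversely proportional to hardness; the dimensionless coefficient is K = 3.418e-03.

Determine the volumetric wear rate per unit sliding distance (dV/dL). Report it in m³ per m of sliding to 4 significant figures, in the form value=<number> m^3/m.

The computation maintains exact precision. Shown intermediates are rounded; rounded just once to 4 significant digits.
Convert: Hardness H = 399.8 MPa = 3.998e+08 Pa.
As SI base values: W = 90.97 N, H = 3.998e+08 Pa, K = 3.418e-03.
Sliding wear rate dV/dL = K·W/H (no L dependence): 3.418e-03 · 90.97 / 3.998e+08 = 7.777e-10 m³/m.

value=7.777e-10 m^3/m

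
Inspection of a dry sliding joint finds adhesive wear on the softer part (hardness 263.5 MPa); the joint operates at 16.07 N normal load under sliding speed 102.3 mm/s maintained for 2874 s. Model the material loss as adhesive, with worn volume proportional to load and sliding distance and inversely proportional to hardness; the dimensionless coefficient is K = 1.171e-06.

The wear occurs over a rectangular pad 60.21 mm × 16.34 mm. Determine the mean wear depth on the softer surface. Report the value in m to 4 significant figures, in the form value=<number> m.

All working math maintains full float precision, and intermediate values are shown rounded, and one final rounding to four significant digits.
Sliding speed v = 102.3 mm/s = 0.1023 m/s. Sliding distance L = v·t = 0.1023 m/s × 2874 s = 294.0 m.
Hardness H = 263.5 MPa = 2.635e+08 Pa.
Pad sides 60.21 mm × 16.34 mm = 0.06021 m × 0.01634 m. Contact area A = 0.06021 m × 0.01634 m = 9.838e-04 m².
Working in SI base units: W = 16.07 N, H = 2.635e+08 Pa, K = 1.171e-06.
The Archard volume V = K·W·L/H = 1.171e-06 · 16.07 · 294.0 / 2.635e+08 = 2.100e-11 m³.
Average depth h = V/A = 2.100e-11 / 9.838e-04 = 2.134e-08 m.

value=2.134e-08 m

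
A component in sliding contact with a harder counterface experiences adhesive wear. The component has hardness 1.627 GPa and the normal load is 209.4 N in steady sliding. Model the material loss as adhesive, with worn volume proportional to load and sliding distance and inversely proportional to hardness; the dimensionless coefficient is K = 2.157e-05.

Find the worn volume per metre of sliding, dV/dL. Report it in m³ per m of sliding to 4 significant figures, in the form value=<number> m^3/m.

The algebra runs at full float precision — printed values are rounded — one last rounding, at four significant digits.
Hardness H = 1.627 GPa = 1.627e+09 Pa.
SI base units throughout: W = 209.4 N, H = 1.627e+09 Pa, K = 2.157e-05.
Volumetric rate dV/dL = K·W/H (no L dependence): 2.157e-05 · 209.4 / 1.627e+09 = 2.776e-12 m³/m.

value=2.776e-12 m^3/m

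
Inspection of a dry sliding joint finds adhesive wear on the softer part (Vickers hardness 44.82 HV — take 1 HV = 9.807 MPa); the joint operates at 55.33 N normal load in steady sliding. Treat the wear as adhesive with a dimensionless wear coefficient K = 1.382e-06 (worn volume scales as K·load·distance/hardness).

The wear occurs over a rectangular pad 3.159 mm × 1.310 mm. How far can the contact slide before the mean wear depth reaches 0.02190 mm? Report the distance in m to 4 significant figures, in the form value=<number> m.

value=521.0 m

All working math keeps exact precision; shown intermediates are rounded — a single final rounding, at 4 significant figures.
Convert: Hardness H = 44.82 HV × 9.807 MPa/HV = 439.5 MPa = 4.395e+08 Pa.
Convert: Pad sides 3.159 mm × 1.310 mm = 0.003159 m × 0.001310 m. Contact area A = 0.003159 m × 0.001310 m = 4.138e-06 m².
Convert: Depth limit h_lim = 0.02190 mm = 2.190e-05 m.
As SI base values: W = 55.33 N, H = 4.395e+08 Pa, K = 1.382e-06.
Volume at the limit: V_lim = h_lim·A = 2.190e-05 · 4.138e-06 = 9.063e-11 m³.
So the life L = V_lim·H/(K·W) = 9.063e-11 · 4.395e+08 / (1.382e-06 · 55.33) = 521.0 m.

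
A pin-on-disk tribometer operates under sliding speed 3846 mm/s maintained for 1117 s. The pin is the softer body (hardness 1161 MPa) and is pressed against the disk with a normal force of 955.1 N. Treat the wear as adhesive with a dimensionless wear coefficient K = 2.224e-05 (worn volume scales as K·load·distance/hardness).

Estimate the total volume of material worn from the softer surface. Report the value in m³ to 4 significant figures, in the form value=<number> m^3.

value=7.860e-08 m^3

Each operation holds exact precision, and intermediate values are shown rounded — one last rounding to 4 significant digits.
Convert: Sliding speed v = 3846 mm/s = 3.846 m/s. Distance L = v·t = 3.846 m/s × 1117 s = 4296 m.
Convert: Hardness H = 1161 MPa = 1.161e+09 Pa.
SI base units throughout: W = 955.1 N, H = 1.161e+09 Pa, K = 2.224e-05.
Worn volume V = K·W·L/H = 2.224e-05 · 955.1 · 4296 / 1.161e+09 = 7.860e-08 m³.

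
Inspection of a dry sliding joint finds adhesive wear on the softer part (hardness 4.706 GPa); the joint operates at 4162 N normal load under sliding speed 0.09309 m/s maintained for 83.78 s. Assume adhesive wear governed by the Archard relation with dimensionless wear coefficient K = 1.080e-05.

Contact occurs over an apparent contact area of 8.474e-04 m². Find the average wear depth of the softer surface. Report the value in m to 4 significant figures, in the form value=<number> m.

value=8.791e-08 m

Intermediate values are shown rounded. The algebra carries full float precision, and one final rounding: four significant figures.
Convert: Total distance L = v·t = 0.09309 m/s × 83.78 s = 7.799 m.
Convert: Hardness H = 4.706 GPa = 4.706e+09 Pa.
Restated in SI base units: W = 4162 N, H = 4.706e+09 Pa, K = 1.080e-05.
The Archard volume V = K·W·L/H = 1.080e-05 · 4162 · 7.799 / 4.706e+09 = 7.449e-11 m³.
Average depth h = V/A = 7.449e-11 / 8.474e-04 = 8.791e-08 m.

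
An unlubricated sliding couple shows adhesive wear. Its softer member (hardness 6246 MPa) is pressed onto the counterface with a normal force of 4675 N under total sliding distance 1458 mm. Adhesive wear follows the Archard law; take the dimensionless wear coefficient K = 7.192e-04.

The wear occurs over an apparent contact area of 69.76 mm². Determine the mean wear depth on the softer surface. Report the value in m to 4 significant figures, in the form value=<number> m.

value=1.125e-05 m

The intermediates are printed rounded. The algebra maintains exact precision; a lone final rounding: four significant digits.
Distance L = 1458 mm = 1.458 m.
Hardness H = 6246 MPa = 6.246e+09 Pa.
Contact area A = 69.76 mm² = 6.976e-05 m².
Working in SI base units: W = 4675 N, H = 6.246e+09 Pa, K = 7.192e-04.
The Archard volume V = K·W·L/H = 7.192e-04 · 4675 · 1.458 / 6.246e+09 = 7.849e-10 m³.
Mean depth h = V/A = 7.849e-10 / 6.976e-05 = 1.125e-05 m.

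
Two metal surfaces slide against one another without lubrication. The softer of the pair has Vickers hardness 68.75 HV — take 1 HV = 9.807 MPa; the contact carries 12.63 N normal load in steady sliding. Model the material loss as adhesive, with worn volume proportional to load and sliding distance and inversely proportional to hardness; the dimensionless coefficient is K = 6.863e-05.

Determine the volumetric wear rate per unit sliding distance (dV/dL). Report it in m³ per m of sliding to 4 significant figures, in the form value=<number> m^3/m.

value=1.286e-12 m^3/m

The algebra runs at full precision; the intermediates are printed rounded. Rounded just once to four significant digits.
Hardness H = 68.75 HV × 9.807 MPa/HV = 674.2 MPa = 6.742e+08 Pa.
Expressed in SI base units: W = 12.63 N, H = 6.742e+08 Pa, K = 6.863e-05.
Wear rate dV/dL = K·W/H (independent of L): 6.863e-05 · 12.63 / 6.742e+08 = 1.286e-12 m³/m.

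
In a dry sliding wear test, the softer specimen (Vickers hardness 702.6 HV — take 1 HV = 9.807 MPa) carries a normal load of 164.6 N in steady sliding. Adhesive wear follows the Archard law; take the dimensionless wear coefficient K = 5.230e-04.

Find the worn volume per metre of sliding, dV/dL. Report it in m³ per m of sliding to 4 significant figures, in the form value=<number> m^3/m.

value=1.249e-11 m^3/m

All arithmetic runs at exact precision; the intermediates are shown rounded, and a single final rounding: 4 significant figures.
Convert: Hardness H = 702.6 HV × 9.807 MPa/HV = 6890 MPa = 6.890e+09 Pa.
In SI base units: W = 164.6 N, H = 6.890e+09 Pa, K = 5.230e-04.
Volumetric rate dV/dL = K·W/H — distance-free: 5.230e-04 · 164.6 / 6.890e+09 = 1.249e-11 m³/m.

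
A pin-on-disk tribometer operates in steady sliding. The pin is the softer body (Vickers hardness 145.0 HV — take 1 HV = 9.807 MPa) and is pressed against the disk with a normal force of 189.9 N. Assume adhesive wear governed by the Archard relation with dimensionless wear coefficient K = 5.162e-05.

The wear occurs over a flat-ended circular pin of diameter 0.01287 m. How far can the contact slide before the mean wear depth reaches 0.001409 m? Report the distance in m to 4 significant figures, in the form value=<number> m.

value=2.659e+04 m

All arithmetic keeps full float precision. Intermediate values are shown rounded. Rounded once at the end to 4 significant digits.
Hardness H = 145.0 HV × 9.807 MPa/HV = 1422 MPa = 1.422e+09 Pa.
Contact area A = π·d²/4 = π·(0.01287 m)²/4 = 1.301e-04 m².
Restated in SI base units: W = 189.9 N, H = 1.422e+09 Pa, K = 5.162e-05.
Allowed volume V_lim = h_lim·A = 0.001409 · 1.301e-04 = 1.833e-07 m³.
So the life L = V_lim·H/(K·W) = 1.833e-07 · 1.422e+09 / (5.162e-05 · 189.9) = 2.659e+04 m.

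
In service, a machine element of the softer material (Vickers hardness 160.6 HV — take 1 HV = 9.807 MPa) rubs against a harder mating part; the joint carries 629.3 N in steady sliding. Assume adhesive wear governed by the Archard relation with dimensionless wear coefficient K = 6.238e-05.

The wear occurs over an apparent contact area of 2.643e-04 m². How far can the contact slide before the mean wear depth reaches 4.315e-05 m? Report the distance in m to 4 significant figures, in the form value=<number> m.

value=457.6 m

The intermediates are printed rounded. The algebra maintains full precision, and one final rounding: 4 significant figures.
Hardness H = 160.6 HV × 9.807 MPa/HV = 1575 MPa = 1.575e+09 Pa.
Restated in SI base units: W = 629.3 N, H = 1.575e+09 Pa, K = 6.238e-05.
Wearable volume V_lim = h_lim·A = 4.315e-05 · 2.643e-04 = 1.140e-08 m³.
Life L = V_lim·H/(K·W) = 1.140e-08 · 1.575e+09 / (6.238e-05 · 629.3) = 457.6 m.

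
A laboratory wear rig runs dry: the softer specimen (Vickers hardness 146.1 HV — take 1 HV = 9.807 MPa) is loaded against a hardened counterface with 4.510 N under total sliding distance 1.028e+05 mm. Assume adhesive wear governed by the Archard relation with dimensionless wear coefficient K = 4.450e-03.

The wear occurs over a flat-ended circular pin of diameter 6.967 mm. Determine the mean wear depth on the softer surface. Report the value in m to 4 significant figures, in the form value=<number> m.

Printed values are rounded. The computation carries full precision; rounded just once, at 4 significant digits.
Convert: Path length L = 1.028e+05 mm = 102.8 m.
Convert: Hardness H = 146.1 HV × 9.807 MPa/HV = 1433 MPa = 1.433e+09 Pa.
Convert: Pin diameter d = 6.967 mm = 0.006967 m. Contact area A = π·d²/4 = π·(0.006967 m)²/4 = 3.812e-05 m².
In SI base units, W = 4.510 N, H = 1.433e+09 Pa, K = 4.450e-03.
Archard relation: V = K·W·L/H = 4.450e-03 · 4.510 · 102.8 / 1.433e+09 = 1.440e-09 m³.
Depth h = V/A = 1.440e-09 / 3.812e-05 = 3.777e-05 m.

value=3.777e-05 m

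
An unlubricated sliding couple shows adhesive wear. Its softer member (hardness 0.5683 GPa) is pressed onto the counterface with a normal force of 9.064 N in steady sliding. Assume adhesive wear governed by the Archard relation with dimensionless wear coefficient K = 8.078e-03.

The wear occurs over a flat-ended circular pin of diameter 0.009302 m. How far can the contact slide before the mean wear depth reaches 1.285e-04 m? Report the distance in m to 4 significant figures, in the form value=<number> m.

value=67.78 m

Each operation holds full float precision — displayed values are rounded — a lone final rounding, at four significant digits.
Hardness H = 0.5683 GPa = 5.683e+08 Pa.
Contact area A = π·d²/4 = π·(0.009302 m)²/4 = 6.796e-05 m².
In SI base units: W = 9.064 N, H = 5.683e+08 Pa, K = 8.078e-03.
Permissible volume V_lim = h_lim·A = 1.285e-04 · 6.796e-05 = 8.733e-09 m³.
Life L = V_lim·H/(K·W) = 8.733e-09 · 5.683e+08 / (8.078e-03 · 9.064) = 67.78 m.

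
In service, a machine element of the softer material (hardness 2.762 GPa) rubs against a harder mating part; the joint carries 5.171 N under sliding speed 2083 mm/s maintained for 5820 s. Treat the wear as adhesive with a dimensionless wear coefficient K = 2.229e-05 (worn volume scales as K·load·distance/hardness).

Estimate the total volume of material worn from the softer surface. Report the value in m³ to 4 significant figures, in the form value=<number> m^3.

The intermediates are displayed rounded, and all arithmetic maintains full precision, and rounded once at the end to four significant figures.
Sliding speed v = 2083 mm/s = 2.083 m/s. Distance covered L = v·t = 2.083 m/s × 5820 s = 1.212e+04 m.
Hardness H = 2.762 GPa = 2.762e+09 Pa.
Restated in SI base units: W = 5.171 N, H = 2.762e+09 Pa, K = 2.229e-05.
Wear volume V = K·W·L/H = 2.229e-05 · 5.171 · 1.212e+04 / 2.762e+09 = 5.059e-10 m³.

value=5.059e-10 m^3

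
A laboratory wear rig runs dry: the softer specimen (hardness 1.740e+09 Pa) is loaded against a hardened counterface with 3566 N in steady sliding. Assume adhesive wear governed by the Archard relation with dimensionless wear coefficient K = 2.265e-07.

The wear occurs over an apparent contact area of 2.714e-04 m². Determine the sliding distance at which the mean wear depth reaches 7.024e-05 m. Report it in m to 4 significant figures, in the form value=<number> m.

Quoted intermediates are rounded; all arithmetic keeps full float precision — one final rounding to four significant figures.
Working in SI base units: W = 3566 N, H = 1.740e+09 Pa, K = 2.265e-07.
Permissible volume V_lim = h_lim·A = 7.024e-05 · 2.714e-04 = 1.906e-08 m³.
Life L = V_lim·H/(K·W) = 1.906e-08 · 1.740e+09 / (2.265e-07 · 3566) = 4.107e+04 m.

value=4.107e+04 m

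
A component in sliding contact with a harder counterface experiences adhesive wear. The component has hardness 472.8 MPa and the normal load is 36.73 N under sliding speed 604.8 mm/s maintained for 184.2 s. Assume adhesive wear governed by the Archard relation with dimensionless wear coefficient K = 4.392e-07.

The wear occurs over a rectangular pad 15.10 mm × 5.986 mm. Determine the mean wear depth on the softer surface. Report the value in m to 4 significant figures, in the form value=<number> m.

value=4.205e-08 m

Every step keeps full precision. The intermediates are displayed rounded, and rounded just once: 4 significant digits.
Convert: Sliding speed v = 604.8 mm/s = 0.6048 m/s. Distance L = v·t = 0.6048 m/s × 184.2 s = 111.4 m.
Convert: Hardness H = 472.8 MPa = 4.728e+08 Pa.
Convert: Pad sides 15.10 mm × 5.986 mm = 0.01510 m × 0.005986 m. Contact area A = 0.01510 m × 0.005986 m = 9.039e-05 m².
In SI base units, W = 36.73 N, H = 4.728e+08 Pa, K = 4.392e-07.
By Archard's law, V = K·W·L/H = 4.392e-07 · 36.73 · 111.4 / 4.728e+08 = 3.801e-12 m³.
Wear depth h = V/A = 3.801e-12 / 9.039e-05 = 4.205e-08 m.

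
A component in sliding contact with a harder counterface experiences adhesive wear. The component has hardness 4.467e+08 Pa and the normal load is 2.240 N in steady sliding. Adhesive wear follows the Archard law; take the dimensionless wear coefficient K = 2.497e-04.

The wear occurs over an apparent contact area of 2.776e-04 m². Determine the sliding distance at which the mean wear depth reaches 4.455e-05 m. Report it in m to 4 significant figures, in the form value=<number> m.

value=9877 m

Each operation keeps full precision. The intermediates are displayed rounded, and rounded just once, at four significant figures.
Working in SI base units: W = 2.240 N, H = 4.467e+08 Pa, K = 2.497e-04.
At the depth limit, V_lim = h_lim·A = 4.455e-05 · 2.776e-04 = 1.237e-08 m³.
Sliding life L = V_lim·H/(K·W) = 1.237e-08 · 4.467e+08 / (2.497e-04 · 2.240) = 9877 m.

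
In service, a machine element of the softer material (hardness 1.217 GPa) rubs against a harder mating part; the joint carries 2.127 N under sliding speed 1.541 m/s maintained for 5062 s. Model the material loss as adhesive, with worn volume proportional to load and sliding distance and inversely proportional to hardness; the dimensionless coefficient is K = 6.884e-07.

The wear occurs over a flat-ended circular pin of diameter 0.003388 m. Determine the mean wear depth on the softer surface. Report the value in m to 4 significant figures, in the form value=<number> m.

All arithmetic runs at exact precision; intermediates are printed rounded; a lone final rounding: four significant figures.
Distance L = v·t = 1.541 m/s × 5062 s = 7801 m.
Hardness H = 1.217 GPa = 1.217e+09 Pa.
Contact area A = π·d²/4 = π·(0.003388 m)²/4 = 9.015e-06 m².
Expressed in SI base units: W = 2.127 N, H = 1.217e+09 Pa, K = 6.884e-07.
The Archard volume V = K·W·L/H = 6.884e-07 · 2.127 · 7801 / 1.217e+09 = 9.385e-12 m³.
Depth h = V/A = 9.385e-12 / 9.015e-06 = 1.041e-06 m.

value=1.041e-06 m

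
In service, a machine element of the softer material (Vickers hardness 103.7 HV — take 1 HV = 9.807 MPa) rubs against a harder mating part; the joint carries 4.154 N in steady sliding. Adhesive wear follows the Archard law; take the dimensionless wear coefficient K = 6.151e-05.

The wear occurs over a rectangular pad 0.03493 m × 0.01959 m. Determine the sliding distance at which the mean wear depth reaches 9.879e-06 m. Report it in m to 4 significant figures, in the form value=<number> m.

value=2.691e+04 m

Each operation maintains full float precision — intermediates appear rounded; rounded once at the end, at four significant digits.
Hardness H = 103.7 HV × 9.807 MPa/HV = 1017 MPa = 1.017e+09 Pa.
Contact area A = 0.03493 m × 0.01959 m = 6.843e-04 m².
Expressed in SI base units: W = 4.154 N, H = 1.017e+09 Pa, K = 6.151e-05.
Wearable volume V_lim = h_lim·A = 9.879e-06 · 6.843e-04 = 6.760e-09 m³.
So the life L = V_lim·H/(K·W) = 6.760e-09 · 1.017e+09 / (6.151e-05 · 4.154) = 2.691e+04 m.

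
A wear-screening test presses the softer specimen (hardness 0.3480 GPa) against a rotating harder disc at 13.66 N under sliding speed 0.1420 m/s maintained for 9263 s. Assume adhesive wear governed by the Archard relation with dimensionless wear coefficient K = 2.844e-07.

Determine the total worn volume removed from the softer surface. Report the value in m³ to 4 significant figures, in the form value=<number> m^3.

Quoted intermediates are rounded — each operation holds full precision; rounded once at the end, at 4 significant figures.
Path length L = v·t = 0.1420 m/s × 9263 s = 1315 m.
Hardness H = 0.3480 GPa = 3.480e+08 Pa.
SI base units throughout: W = 13.66 N, H = 3.480e+08 Pa, K = 2.844e-07.
Wear volume V = K·W·L/H = 2.844e-07 · 13.66 · 1315 / 3.480e+08 = 1.468e-11 m³.

value=1.468e-11 m^3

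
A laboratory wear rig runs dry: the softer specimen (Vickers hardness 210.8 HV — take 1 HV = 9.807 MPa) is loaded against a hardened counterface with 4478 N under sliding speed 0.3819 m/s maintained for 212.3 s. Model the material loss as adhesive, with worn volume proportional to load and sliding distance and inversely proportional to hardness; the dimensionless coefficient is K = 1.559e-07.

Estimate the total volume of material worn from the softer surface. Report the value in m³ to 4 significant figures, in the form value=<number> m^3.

Intermediates are displayed rounded; all working math holds exact precision, and a single final rounding, at 4 significant digits.
Convert: Path length L = v·t = 0.3819 m/s × 212.3 s = 81.08 m.
Convert: Hardness H = 210.8 HV × 9.807 MPa/HV = 2067 MPa = 2.067e+09 Pa.
Expressed in SI base units: W = 4478 N, H = 2.067e+09 Pa, K = 1.559e-07.
Wear volume V = K·W·L/H = 1.559e-07 · 4478 · 81.08 / 2.067e+09 = 2.738e-11 m³.

value=2.738e-11 m^3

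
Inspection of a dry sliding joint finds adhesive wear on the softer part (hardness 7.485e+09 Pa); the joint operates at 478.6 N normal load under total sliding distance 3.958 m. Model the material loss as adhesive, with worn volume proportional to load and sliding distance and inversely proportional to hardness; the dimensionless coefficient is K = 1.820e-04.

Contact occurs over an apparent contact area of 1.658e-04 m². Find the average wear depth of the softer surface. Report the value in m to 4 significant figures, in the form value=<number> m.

All working math maintains full float precision, and intermediates appear rounded. Rounded once at the end: 4 significant figures.
As SI base values: W = 478.6 N, H = 7.485e+09 Pa, K = 1.820e-04.
Archard volume V = K·W·L/H = 1.820e-04 · 478.6 · 3.958 / 7.485e+09 = 4.606e-11 m³.
Depth h = V/A = 4.606e-11 / 1.658e-04 = 2.778e-07 m.

value=2.778e-07 m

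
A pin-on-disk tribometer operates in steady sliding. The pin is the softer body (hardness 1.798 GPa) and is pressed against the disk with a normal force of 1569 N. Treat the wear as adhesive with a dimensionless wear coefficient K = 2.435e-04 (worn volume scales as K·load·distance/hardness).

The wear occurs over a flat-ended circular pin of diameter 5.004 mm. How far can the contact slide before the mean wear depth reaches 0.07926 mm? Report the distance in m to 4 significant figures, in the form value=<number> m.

value=7.336 m

Each operation carries full precision — intermediate values are displayed rounded — one last rounding, at 4 significant digits.
Convert: Hardness H = 1.798 GPa = 1.798e+09 Pa.
Convert: Pin diameter d = 5.004 mm = 0.005004 m. Contact area A = π·d²/4 = π·(0.005004 m)²/4 = 1.967e-05 m².
Convert: Depth limit h_lim = 0.07926 mm = 7.926e-05 m.
Restated in SI base units: W = 1569 N, H = 1.798e+09 Pa, K = 2.435e-04.
Volume at the limit: V_lim = h_lim·A = 7.926e-05 · 1.967e-05 = 1.559e-09 m³.
Inverting, life L = V_lim·H/(K·W) = 1.559e-09 · 1.798e+09 / (2.435e-04 · 1569) = 7.336 m.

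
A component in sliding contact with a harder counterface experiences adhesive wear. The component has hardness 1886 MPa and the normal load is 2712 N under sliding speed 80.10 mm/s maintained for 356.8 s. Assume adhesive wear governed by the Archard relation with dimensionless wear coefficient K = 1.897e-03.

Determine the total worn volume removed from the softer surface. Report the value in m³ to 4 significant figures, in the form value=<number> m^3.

value=7.796e-08 m^3

Each operation maintains exact precision — intermediate values are displayed rounded; rounded once at the end: four significant digits.
Convert: Sliding speed v = 80.10 mm/s = 0.08010 m/s. Distance covered L = v·t = 0.08010 m/s × 356.8 s = 28.58 m.
Convert: Hardness H = 1886 MPa = 1.886e+09 Pa.
In SI base units, W = 2712 N, H = 1.886e+09 Pa, K = 1.897e-03.
Archard volume V = K·W·L/H = 1.897e-03 · 2712 · 28.58 / 1.886e+09 = 7.796e-08 m³.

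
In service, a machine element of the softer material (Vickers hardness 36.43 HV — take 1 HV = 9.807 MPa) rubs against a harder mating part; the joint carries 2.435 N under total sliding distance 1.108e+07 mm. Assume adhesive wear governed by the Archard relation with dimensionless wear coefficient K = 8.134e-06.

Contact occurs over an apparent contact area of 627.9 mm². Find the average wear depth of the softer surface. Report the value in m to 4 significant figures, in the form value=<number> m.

value=9.783e-07 m

Intermediate values appear rounded. Every step maintains exact precision. Rounded just once: four significant figures.
Convert: Sliding distance L = 1.108e+07 mm = 1.108e+04 m.
Convert: Hardness H = 36.43 HV × 9.807 MPa/HV = 357.3 MPa = 3.573e+08 Pa.
Convert: Contact area A = 627.9 mm² = 6.279e-04 m².
In SI base units, W = 2.435 N, H = 3.573e+08 Pa, K = 8.134e-06.
By Archard's law, V = K·W·L/H = 8.134e-06 · 2.435 · 1.108e+04 / 3.573e+08 = 6.143e-10 m³.
Mean depth h = V/A = 6.143e-10 / 6.279e-04 = 9.783e-07 m.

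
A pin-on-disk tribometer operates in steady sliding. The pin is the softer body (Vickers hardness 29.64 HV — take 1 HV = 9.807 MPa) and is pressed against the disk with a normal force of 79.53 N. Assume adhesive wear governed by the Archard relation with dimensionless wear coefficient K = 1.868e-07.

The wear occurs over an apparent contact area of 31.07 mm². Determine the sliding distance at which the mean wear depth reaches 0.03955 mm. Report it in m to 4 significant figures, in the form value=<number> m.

value=2.404e+04 m

All arithmetic holds full float precision — intermediate values appear rounded; rounded just once to 4 significant figures.
Hardness H = 29.64 HV × 9.807 MPa/HV = 290.7 MPa = 2.907e+08 Pa.
Contact area A = 31.07 mm² = 3.107e-05 m².
Depth limit h_lim = 0.03955 mm = 3.955e-05 m.
As SI base values: W = 79.53 N, H = 2.907e+08 Pa, K = 1.868e-07.
Volume at the limit: V_lim = h_lim·A = 3.955e-05 · 3.107e-05 = 1.229e-09 m³.
Life L = V_lim·H/(K·W) = 1.229e-09 · 2.907e+08 / (1.868e-07 · 79.53) = 2.404e+04 m.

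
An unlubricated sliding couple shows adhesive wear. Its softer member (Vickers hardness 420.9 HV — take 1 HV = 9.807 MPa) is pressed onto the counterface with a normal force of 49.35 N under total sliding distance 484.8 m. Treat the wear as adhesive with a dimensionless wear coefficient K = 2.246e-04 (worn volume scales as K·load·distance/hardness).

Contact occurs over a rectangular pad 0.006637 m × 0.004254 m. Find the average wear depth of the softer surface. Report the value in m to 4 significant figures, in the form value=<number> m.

value=4.611e-05 m

The algebra runs at full float precision. Intermediate values are printed rounded; a single final rounding: four significant figures.
Hardness H = 420.9 HV × 9.807 MPa/HV = 4128 MPa = 4.128e+09 Pa.
Contact area A = 0.006637 m × 0.004254 m = 2.823e-05 m².
As SI base values: W = 49.35 N, H = 4.128e+09 Pa, K = 2.246e-04.
Apply Archard: V = K·W·L/H = 2.246e-04 · 49.35 · 484.8 / 4.128e+09 = 1.302e-09 m³.
Depth of wear h = V/A = 1.302e-09 / 2.823e-05 = 4.611e-05 m.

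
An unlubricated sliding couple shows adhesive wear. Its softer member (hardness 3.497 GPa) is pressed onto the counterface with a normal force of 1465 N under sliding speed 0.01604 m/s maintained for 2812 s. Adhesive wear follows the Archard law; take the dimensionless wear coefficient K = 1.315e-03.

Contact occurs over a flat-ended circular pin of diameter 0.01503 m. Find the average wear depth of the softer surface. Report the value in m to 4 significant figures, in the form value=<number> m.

The algebra maintains exact precision, and intermediate values are shown rounded — a lone final rounding: four significant figures.
Convert: Distance covered L = v·t = 0.01604 m/s × 2812 s = 45.10 m.
Convert: Hardness H = 3.497 GPa = 3.497e+09 Pa.
Convert: Contact area A = π·d²/4 = π·(0.01503 m)²/4 = 1.774e-04 m².
Collected in SI base units: W = 1465 N, H = 3.497e+09 Pa, K = 1.315e-03.
Archard volume V = K·W·L/H = 1.315e-03 · 1465 · 45.10 / 3.497e+09 = 2.485e-08 m³.
Mean wear depth h = V/A = 2.485e-08 / 1.774e-04 = 1.400e-04 m.

value=1.400e-04 m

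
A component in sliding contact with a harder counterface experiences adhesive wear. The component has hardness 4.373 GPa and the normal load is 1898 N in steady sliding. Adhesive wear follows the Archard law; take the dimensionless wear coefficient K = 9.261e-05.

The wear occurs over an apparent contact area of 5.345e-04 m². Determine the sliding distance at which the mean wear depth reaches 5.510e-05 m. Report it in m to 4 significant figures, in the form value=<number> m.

value=732.7 m

Quoted intermediates are rounded. Every step holds exact precision. Rounded once at the end, at four significant digits.
Hardness H = 4.373 GPa = 4.373e+09 Pa.
Working in SI base units: W = 1898 N, H = 4.373e+09 Pa, K = 9.261e-05.
Permissible volume V_lim = h_lim·A = 5.510e-05 · 5.345e-04 = 2.945e-08 m³.
Life L = V_lim·H/(K·W) = 2.945e-08 · 4.373e+09 / (9.261e-05 · 1898) = 732.7 m.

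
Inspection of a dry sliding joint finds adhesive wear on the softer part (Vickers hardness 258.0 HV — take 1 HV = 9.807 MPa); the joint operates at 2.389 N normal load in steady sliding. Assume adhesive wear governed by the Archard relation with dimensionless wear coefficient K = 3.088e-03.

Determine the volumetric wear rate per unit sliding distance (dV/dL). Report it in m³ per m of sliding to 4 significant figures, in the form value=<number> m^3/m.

The intermediates are shown rounded, and every step carries full float precision — rounded once at the end, at four significant digits.
Hardness H = 258.0 HV × 9.807 MPa/HV = 2530 MPa = 2.530e+09 Pa.
As SI base values: W = 2.389 N, H = 2.530e+09 Pa, K = 3.088e-03.
The wear rate dV/dL = K·W/H (independent of L): 3.088e-03 · 2.389 / 2.530e+09 = 2.916e-12 m³/m.

value=2.916e-12 m^3/m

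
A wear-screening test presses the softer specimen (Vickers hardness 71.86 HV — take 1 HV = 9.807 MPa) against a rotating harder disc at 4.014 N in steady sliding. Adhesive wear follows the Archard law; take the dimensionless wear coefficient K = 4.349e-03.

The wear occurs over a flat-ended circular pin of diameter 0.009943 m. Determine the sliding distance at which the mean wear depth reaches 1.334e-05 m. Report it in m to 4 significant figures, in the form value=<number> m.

value=41.82 m

Intermediates are printed rounded — all arithmetic maintains full float precision; a single final rounding: 4 significant figures.
Convert: Hardness H = 71.86 HV × 9.807 MPa/HV = 704.7 MPa = 7.047e+08 Pa.
Convert: Contact area A = π·d²/4 = π·(0.009943 m)²/4 = 7.765e-05 m².
Restated in SI base units: W = 4.014 N, H = 7.047e+08 Pa, K = 4.349e-03.
Limit volume V_lim = h_lim·A = 1.334e-05 · 7.765e-05 = 1.036e-09 m³.
Life L = V_lim·H/(K·W) = 1.036e-09 · 7.047e+08 / (4.349e-03 · 4.014) = 41.82 m.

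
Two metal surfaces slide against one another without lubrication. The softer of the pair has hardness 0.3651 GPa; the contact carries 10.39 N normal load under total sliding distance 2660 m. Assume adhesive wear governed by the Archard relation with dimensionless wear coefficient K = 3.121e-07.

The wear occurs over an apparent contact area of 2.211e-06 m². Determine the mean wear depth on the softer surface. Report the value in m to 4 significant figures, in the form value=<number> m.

value=1.069e-05 m

All arithmetic maintains exact precision; printed values are rounded; rounded just once, at four significant digits.
Hardness H = 0.3651 GPa = 3.651e+08 Pa.
Restated in SI base units: W = 10.39 N, H = 3.651e+08 Pa, K = 3.121e-07.
The Archard volume V = K·W·L/H = 3.121e-07 · 10.39 · 2660 / 3.651e+08 = 2.363e-11 m³.
Mean depth h = V/A = 2.363e-11 / 2.211e-06 = 1.069e-05 m.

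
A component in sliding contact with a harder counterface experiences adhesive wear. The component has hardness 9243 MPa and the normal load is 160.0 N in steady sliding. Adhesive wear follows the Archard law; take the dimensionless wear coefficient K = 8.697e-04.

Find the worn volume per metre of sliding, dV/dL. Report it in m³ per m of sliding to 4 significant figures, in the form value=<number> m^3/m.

value=1.505e-11 m^3/m

All working math holds exact precision — intermediate values are printed rounded; one final rounding to four significant figures.
Convert: Hardness H = 9243 MPa = 9.243e+09 Pa.
Collected in SI base units: W = 160.0 N, H = 9.243e+09 Pa, K = 8.697e-04.
Sliding wear rate dV/dL = K·W/H, per unit distance: 8.697e-04 · 160.0 / 9.243e+09 = 1.505e-11 m³/m.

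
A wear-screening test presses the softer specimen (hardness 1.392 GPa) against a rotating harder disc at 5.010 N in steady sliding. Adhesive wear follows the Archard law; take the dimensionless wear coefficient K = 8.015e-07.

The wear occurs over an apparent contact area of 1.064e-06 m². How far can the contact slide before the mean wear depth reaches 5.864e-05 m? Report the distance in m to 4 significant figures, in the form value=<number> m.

Displayed values are rounded; each operation runs at full float precision, and rounded once at the end: 4 significant digits.
Convert: Hardness H = 1.392 GPa = 1.392e+09 Pa.
Restated in SI base units: W = 5.010 N, H = 1.392e+09 Pa, K = 8.015e-07.
Permissible volume V_lim = h_lim·A = 5.864e-05 · 1.064e-06 = 6.239e-11 m³.
So the life L = V_lim·H/(K·W) = 6.239e-11 · 1.392e+09 / (8.015e-07 · 5.010) = 2.163e+04 m.

value=2.163e+04 m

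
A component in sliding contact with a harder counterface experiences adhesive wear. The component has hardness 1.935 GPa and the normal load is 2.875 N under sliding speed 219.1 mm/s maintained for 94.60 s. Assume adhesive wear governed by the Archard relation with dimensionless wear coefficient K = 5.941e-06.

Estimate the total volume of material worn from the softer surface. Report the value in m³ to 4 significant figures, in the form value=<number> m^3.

Intermediate values are shown rounded, and every step keeps full precision — rounded just once, at 4 significant figures.
Convert: Sliding speed v = 219.1 mm/s = 0.2191 m/s. Total distance L = v·t = 0.2191 m/s × 94.60 s = 20.73 m.
Convert: Hardness H = 1.935 GPa = 1.935e+09 Pa.
In SI base units, W = 2.875 N, H = 1.935e+09 Pa, K = 5.941e-06.
Archard relation: V = K·W·L/H = 5.941e-06 · 2.875 · 20.73 / 1.935e+09 = 1.830e-13 m³.

value=1.830e-13 m^3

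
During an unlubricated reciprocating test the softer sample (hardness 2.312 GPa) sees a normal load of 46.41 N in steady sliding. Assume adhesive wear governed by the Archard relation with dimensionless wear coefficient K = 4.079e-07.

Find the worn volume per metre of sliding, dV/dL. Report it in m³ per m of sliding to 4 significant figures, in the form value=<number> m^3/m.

value=8.188e-15 m^3/m

All working math maintains full precision — intermediate values are shown rounded, and one final rounding to 4 significant figures.
Hardness H = 2.312 GPa = 2.312e+09 Pa.
Restated in SI base units: W = 46.41 N, H = 2.312e+09 Pa, K = 4.079e-07.
Rate of wear dV/dL = K·W/H (no L dependence): 4.079e-07 · 46.41 / 2.312e+09 = 8.188e-15 m³/m.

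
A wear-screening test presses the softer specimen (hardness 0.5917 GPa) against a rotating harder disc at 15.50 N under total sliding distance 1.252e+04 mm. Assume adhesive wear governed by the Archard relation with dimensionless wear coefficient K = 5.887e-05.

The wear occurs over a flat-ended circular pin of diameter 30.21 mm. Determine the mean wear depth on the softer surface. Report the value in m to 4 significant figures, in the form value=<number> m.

value=2.694e-08 m

The algebra maintains full precision; quoted intermediates are rounded. Rounded once at the end to 4 significant figures.
Convert: Sliding distance L = 1.252e+04 mm = 12.52 m.
Convert: Hardness H = 0.5917 GPa = 5.917e+08 Pa.
Convert: Pin diameter d = 30.21 mm = 0.03021 m. Contact area A = π·d²/4 = π·(0.03021 m)²/4 = 7.168e-04 m².
In SI base units, W = 15.50 N, H = 5.917e+08 Pa, K = 5.887e-05.
Worn volume V = K·W·L/H = 5.887e-05 · 15.50 · 12.52 / 5.917e+08 = 1.931e-11 m³.
Wear depth h = V/A = 1.931e-11 / 7.168e-04 = 2.694e-08 m.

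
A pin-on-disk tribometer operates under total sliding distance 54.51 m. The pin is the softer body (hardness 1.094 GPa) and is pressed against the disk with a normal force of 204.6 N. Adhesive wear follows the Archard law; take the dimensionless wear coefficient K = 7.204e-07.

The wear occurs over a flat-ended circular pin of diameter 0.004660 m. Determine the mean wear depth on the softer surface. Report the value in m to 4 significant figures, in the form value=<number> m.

Displayed values are rounded, and the computation keeps full float precision, and rounded just once: 4 significant digits.
Hardness H = 1.094 GPa = 1.094e+09 Pa.
Contact area A = π·d²/4 = π·(0.004660 m)²/4 = 1.706e-05 m².
SI base units throughout: W = 204.6 N, H = 1.094e+09 Pa, K = 7.204e-07.
Apply Archard: V = K·W·L/H = 7.204e-07 · 204.6 · 54.51 / 1.094e+09 = 7.344e-12 m³.
Average depth h = V/A = 7.344e-12 / 1.706e-05 = 4.306e-07 m.

value=4.306e-07 m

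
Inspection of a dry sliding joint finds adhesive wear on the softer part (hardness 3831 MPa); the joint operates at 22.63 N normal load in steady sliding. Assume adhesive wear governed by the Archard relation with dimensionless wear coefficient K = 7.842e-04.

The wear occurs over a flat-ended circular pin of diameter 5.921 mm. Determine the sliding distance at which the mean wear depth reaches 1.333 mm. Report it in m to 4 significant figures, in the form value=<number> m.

value=7923 m

Intermediate values are displayed rounded; the algebra holds full precision — a single final rounding to 4 significant figures.
Convert: Hardness H = 3831 MPa = 3.831e+09 Pa.
Convert: Pin diameter d = 5.921 mm = 0.005921 m. Contact area A = π·d²/4 = π·(0.005921 m)²/4 = 2.753e-05 m².
Convert: Depth limit h_lim = 1.333 mm = 0.001333 m.
Collected in SI base units: W = 22.63 N, H = 3.831e+09 Pa, K = 7.842e-04.
Permissible volume V_lim = h_lim·A = 0.001333 · 2.753e-05 = 3.670e-08 m³.
Life L = V_lim·H/(K·W) = 3.670e-08 · 3.831e+09 / (7.842e-04 · 22.63) = 7923 m.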